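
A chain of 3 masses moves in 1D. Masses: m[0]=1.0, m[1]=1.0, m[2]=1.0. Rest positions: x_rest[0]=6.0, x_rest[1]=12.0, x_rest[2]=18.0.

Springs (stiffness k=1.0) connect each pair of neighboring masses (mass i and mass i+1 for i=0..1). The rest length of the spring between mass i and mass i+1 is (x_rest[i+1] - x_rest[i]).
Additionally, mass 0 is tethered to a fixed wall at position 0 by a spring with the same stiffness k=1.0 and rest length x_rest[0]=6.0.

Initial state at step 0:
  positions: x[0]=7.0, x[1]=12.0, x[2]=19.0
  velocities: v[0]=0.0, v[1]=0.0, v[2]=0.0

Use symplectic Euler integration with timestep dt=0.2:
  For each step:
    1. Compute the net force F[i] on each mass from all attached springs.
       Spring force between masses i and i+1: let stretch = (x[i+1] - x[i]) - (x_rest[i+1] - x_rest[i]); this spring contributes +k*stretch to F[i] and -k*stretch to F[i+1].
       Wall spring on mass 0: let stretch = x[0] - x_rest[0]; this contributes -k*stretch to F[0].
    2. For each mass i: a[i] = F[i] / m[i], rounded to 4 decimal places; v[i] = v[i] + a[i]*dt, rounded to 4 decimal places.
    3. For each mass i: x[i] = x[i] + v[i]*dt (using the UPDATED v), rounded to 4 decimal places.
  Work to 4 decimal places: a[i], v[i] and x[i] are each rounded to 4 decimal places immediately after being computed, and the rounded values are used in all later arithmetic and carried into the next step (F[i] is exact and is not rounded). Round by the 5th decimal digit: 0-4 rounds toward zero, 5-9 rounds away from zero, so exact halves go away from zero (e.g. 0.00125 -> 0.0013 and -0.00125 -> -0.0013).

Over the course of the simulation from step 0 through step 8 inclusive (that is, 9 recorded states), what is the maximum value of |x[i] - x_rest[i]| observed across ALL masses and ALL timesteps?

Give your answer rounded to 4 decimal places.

Answer: 1.1199

Derivation:
Step 0: x=[7.0000 12.0000 19.0000] v=[0.0000 0.0000 0.0000]
Step 1: x=[6.9200 12.0800 18.9600] v=[-0.4000 0.4000 -0.2000]
Step 2: x=[6.7696 12.2288 18.8848] v=[-0.7520 0.7440 -0.3760]
Step 3: x=[6.5668 12.4255 18.7834] v=[-1.0141 0.9834 -0.5072]
Step 4: x=[6.3357 12.6421 18.6676] v=[-1.1557 1.0832 -0.5788]
Step 5: x=[6.1034 12.8475 18.5508] v=[-1.1616 1.0270 -0.5839]
Step 6: x=[5.8967 13.0113 18.4459] v=[-1.0335 0.8188 -0.5246]
Step 7: x=[5.7387 13.1079 18.3636] v=[-0.7899 0.4828 -0.4115]
Step 8: x=[5.6459 13.1199 18.3111] v=[-0.4638 0.0601 -0.2626]
Max displacement = 1.1199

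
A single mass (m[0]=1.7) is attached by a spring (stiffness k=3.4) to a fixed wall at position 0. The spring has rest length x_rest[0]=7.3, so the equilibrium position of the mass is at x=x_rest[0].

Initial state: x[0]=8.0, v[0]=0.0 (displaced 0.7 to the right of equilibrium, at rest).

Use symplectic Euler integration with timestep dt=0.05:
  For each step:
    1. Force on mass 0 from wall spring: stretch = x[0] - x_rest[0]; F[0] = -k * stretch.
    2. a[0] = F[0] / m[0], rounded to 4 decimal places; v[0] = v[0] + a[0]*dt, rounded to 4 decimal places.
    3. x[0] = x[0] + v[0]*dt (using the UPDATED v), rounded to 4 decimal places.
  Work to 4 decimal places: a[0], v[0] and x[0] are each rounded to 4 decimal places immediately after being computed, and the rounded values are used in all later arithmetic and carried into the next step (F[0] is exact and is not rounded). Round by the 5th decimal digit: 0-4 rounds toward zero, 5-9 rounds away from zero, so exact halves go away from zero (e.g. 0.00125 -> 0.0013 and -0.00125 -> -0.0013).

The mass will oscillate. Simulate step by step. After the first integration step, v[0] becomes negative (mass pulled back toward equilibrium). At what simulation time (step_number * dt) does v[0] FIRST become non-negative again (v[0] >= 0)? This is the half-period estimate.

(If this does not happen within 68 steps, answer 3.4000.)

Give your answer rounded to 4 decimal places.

Answer: 2.2500

Derivation:
Step 0: x=[8.0000] v=[0.0000]
Step 1: x=[7.9965] v=[-0.0700]
Step 2: x=[7.9895] v=[-0.1397]
Step 3: x=[7.9791] v=[-0.2087]
Step 4: x=[7.9653] v=[-0.2766]
Step 5: x=[7.9481] v=[-0.3431]
Step 6: x=[7.9277] v=[-0.4079]
Step 7: x=[7.9042] v=[-0.4707]
Step 8: x=[7.8776] v=[-0.5311]
Step 9: x=[7.8482] v=[-0.5889]
Step 10: x=[7.8160] v=[-0.6437]
Step 11: x=[7.7812] v=[-0.6953]
Step 12: x=[7.7440] v=[-0.7434]
Step 13: x=[7.7046] v=[-0.7878]
Step 14: x=[7.6632] v=[-0.8283]
Step 15: x=[7.6200] v=[-0.8646]
Step 16: x=[7.5752] v=[-0.8966]
Step 17: x=[7.5290] v=[-0.9241]
Step 18: x=[7.4817] v=[-0.9470]
Step 19: x=[7.4334] v=[-0.9652]
Step 20: x=[7.3845] v=[-0.9785]
Step 21: x=[7.3352] v=[-0.9870]
Step 22: x=[7.2857] v=[-0.9905]
Step 23: x=[7.2362] v=[-0.9891]
Step 24: x=[7.1871] v=[-0.9827]
Step 25: x=[7.1385] v=[-0.9714]
Step 26: x=[7.0907] v=[-0.9553]
Step 27: x=[7.0440] v=[-0.9344]
Step 28: x=[6.9986] v=[-0.9088]
Step 29: x=[6.9547] v=[-0.8787]
Step 30: x=[6.9125] v=[-0.8442]
Step 31: x=[6.8722] v=[-0.8055]
Step 32: x=[6.8341] v=[-0.7627]
Step 33: x=[6.7983] v=[-0.7161]
Step 34: x=[6.7650] v=[-0.6659]
Step 35: x=[6.7344] v=[-0.6124]
Step 36: x=[6.7066] v=[-0.5558]
Step 37: x=[6.6818] v=[-0.4965]
Step 38: x=[6.6601] v=[-0.4347]
Step 39: x=[6.6416] v=[-0.3707]
Step 40: x=[6.6264] v=[-0.3049]
Step 41: x=[6.6145] v=[-0.2375]
Step 42: x=[6.6061] v=[-0.1690]
Step 43: x=[6.6011] v=[-0.0996]
Step 44: x=[6.5996] v=[-0.0297]
Step 45: x=[6.6016] v=[0.0403]
First v>=0 after going negative at step 45, time=2.2500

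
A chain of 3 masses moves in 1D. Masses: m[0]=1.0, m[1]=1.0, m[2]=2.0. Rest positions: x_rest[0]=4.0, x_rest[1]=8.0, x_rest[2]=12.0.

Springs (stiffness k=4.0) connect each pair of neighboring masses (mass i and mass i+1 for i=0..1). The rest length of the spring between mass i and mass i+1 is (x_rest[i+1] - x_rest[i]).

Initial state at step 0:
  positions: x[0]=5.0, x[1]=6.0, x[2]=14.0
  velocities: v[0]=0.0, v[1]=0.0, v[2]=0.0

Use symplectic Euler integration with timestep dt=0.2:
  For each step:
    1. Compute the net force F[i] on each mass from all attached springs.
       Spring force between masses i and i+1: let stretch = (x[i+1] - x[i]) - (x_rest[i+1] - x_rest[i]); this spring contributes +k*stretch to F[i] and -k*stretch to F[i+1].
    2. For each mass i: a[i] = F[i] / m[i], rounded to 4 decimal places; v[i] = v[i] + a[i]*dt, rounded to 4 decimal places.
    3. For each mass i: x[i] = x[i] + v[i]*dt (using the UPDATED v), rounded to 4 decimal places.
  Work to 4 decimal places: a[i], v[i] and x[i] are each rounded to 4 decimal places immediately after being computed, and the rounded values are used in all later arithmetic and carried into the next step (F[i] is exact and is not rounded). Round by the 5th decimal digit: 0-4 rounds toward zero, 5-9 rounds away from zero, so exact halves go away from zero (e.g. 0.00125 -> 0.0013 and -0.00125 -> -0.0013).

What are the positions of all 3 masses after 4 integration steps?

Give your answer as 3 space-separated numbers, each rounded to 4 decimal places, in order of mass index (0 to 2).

Answer: 3.2619 11.3137 12.2122

Derivation:
Step 0: x=[5.0000 6.0000 14.0000] v=[0.0000 0.0000 0.0000]
Step 1: x=[4.5200 7.1200 13.6800] v=[-2.4000 5.6000 -1.6000]
Step 2: x=[3.8160 8.8736 13.1552] v=[-3.5200 8.7680 -2.6240]
Step 3: x=[3.2812 10.5030 12.6079] v=[-2.6739 8.1472 -2.7366]
Step 4: x=[3.2619 11.3137 12.2122] v=[-0.0965 4.0537 -1.9786]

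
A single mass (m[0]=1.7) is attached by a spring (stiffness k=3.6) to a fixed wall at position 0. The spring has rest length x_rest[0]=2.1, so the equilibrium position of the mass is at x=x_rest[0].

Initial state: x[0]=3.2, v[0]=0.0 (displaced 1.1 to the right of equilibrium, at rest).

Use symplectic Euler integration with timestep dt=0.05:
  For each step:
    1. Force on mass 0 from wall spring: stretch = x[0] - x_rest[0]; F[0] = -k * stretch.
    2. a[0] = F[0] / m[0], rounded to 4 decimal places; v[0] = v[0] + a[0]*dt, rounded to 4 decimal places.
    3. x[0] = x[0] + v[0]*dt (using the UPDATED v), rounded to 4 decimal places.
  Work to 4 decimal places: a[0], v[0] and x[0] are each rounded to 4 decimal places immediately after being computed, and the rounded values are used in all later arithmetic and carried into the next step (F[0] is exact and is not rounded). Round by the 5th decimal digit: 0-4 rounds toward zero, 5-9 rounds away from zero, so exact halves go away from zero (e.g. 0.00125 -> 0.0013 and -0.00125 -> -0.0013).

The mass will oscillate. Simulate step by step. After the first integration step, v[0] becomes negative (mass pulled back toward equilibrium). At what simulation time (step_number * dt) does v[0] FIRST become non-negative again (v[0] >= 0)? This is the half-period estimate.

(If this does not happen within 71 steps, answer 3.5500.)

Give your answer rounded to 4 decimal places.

Step 0: x=[3.2000] v=[0.0000]
Step 1: x=[3.1942] v=[-0.1165]
Step 2: x=[3.1826] v=[-0.2324]
Step 3: x=[3.1653] v=[-0.3470]
Step 4: x=[3.1423] v=[-0.4598]
Step 5: x=[3.1138] v=[-0.5702]
Step 6: x=[3.0799] v=[-0.6775]
Step 7: x=[3.0408] v=[-0.7813]
Step 8: x=[2.9968] v=[-0.8809]
Step 9: x=[2.9480] v=[-0.9759]
Step 10: x=[2.8947] v=[-1.0657]
Step 11: x=[2.8372] v=[-1.1498]
Step 12: x=[2.7758] v=[-1.2279]
Step 13: x=[2.7108] v=[-1.2995]
Step 14: x=[2.6426] v=[-1.3642]
Step 15: x=[2.5715] v=[-1.4217]
Step 16: x=[2.4979] v=[-1.4716]
Step 17: x=[2.4222] v=[-1.5137]
Step 18: x=[2.3448] v=[-1.5478]
Step 19: x=[2.2661] v=[-1.5737]
Step 20: x=[2.1865] v=[-1.5913]
Step 21: x=[2.1065] v=[-1.6005]
Step 22: x=[2.0264] v=[-1.6012]
Step 23: x=[1.9467] v=[-1.5934]
Step 24: x=[1.8678] v=[-1.5772]
Step 25: x=[1.7902] v=[-1.5526]
Step 26: x=[1.7142] v=[-1.5198]
Step 27: x=[1.6403] v=[-1.4790]
Step 28: x=[1.5688] v=[-1.4303]
Step 29: x=[1.5001] v=[-1.3741]
Step 30: x=[1.4346] v=[-1.3106]
Step 31: x=[1.3726] v=[-1.2401]
Step 32: x=[1.3144] v=[-1.1631]
Step 33: x=[1.2604] v=[-1.0799]
Step 34: x=[1.2109] v=[-0.9910]
Step 35: x=[1.1661] v=[-0.8969]
Step 36: x=[1.1262] v=[-0.7980]
Step 37: x=[1.0915] v=[-0.6949]
Step 38: x=[1.0621] v=[-0.5881]
Step 39: x=[1.0382] v=[-0.4782]
Step 40: x=[1.0199] v=[-0.3658]
Step 41: x=[1.0073] v=[-0.2514]
Step 42: x=[1.0005] v=[-0.1357]
Step 43: x=[0.9995] v=[-0.0193]
Step 44: x=[1.0044] v=[0.0972]
First v>=0 after going negative at step 44, time=2.2000

Answer: 2.2000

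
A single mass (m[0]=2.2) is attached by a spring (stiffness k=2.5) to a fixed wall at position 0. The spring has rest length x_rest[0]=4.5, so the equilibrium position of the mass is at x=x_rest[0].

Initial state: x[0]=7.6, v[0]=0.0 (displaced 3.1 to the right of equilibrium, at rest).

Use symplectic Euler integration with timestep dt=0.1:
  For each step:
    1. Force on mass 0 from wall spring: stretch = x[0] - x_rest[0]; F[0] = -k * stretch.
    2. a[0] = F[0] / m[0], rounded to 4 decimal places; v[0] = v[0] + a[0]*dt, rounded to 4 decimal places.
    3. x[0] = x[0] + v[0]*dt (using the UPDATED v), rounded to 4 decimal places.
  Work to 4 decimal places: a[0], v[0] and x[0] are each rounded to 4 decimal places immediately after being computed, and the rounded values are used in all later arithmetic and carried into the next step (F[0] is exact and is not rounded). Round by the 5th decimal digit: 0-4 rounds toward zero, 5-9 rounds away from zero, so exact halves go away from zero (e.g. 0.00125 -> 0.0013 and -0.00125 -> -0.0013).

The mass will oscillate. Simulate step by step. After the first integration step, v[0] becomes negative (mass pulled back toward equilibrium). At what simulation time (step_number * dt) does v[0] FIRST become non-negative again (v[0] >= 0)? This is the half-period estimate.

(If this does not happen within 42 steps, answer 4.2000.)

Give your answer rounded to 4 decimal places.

Step 0: x=[7.6000] v=[0.0000]
Step 1: x=[7.5648] v=[-0.3523]
Step 2: x=[7.4947] v=[-0.7006]
Step 3: x=[7.3906] v=[-1.0409]
Step 4: x=[7.2537] v=[-1.3694]
Step 5: x=[7.0855] v=[-1.6823]
Step 6: x=[6.8879] v=[-1.9761]
Step 7: x=[6.6632] v=[-2.2475]
Step 8: x=[6.4139] v=[-2.4933]
Step 9: x=[6.1428] v=[-2.7108]
Step 10: x=[5.8531] v=[-2.8975]
Step 11: x=[5.5480] v=[-3.0513]
Step 12: x=[5.2310] v=[-3.1704]
Step 13: x=[4.9057] v=[-3.2535]
Step 14: x=[4.5757] v=[-3.2996]
Step 15: x=[4.2449] v=[-3.3082]
Step 16: x=[3.9170] v=[-3.2792]
Step 17: x=[3.5957] v=[-3.2130]
Step 18: x=[3.2847] v=[-3.1102]
Step 19: x=[2.9875] v=[-2.9721]
Step 20: x=[2.7075] v=[-2.8002]
Step 21: x=[2.4479] v=[-2.5965]
Step 22: x=[2.2116] v=[-2.3633]
Step 23: x=[2.0013] v=[-2.1033]
Step 24: x=[1.8194] v=[-1.8194]
Step 25: x=[1.6679] v=[-1.5148]
Step 26: x=[1.5486] v=[-1.1930]
Step 27: x=[1.4628] v=[-0.8576]
Step 28: x=[1.4116] v=[-0.5125]
Step 29: x=[1.3954] v=[-0.1616]
Step 30: x=[1.4145] v=[0.1912]
First v>=0 after going negative at step 30, time=3.0000

Answer: 3.0000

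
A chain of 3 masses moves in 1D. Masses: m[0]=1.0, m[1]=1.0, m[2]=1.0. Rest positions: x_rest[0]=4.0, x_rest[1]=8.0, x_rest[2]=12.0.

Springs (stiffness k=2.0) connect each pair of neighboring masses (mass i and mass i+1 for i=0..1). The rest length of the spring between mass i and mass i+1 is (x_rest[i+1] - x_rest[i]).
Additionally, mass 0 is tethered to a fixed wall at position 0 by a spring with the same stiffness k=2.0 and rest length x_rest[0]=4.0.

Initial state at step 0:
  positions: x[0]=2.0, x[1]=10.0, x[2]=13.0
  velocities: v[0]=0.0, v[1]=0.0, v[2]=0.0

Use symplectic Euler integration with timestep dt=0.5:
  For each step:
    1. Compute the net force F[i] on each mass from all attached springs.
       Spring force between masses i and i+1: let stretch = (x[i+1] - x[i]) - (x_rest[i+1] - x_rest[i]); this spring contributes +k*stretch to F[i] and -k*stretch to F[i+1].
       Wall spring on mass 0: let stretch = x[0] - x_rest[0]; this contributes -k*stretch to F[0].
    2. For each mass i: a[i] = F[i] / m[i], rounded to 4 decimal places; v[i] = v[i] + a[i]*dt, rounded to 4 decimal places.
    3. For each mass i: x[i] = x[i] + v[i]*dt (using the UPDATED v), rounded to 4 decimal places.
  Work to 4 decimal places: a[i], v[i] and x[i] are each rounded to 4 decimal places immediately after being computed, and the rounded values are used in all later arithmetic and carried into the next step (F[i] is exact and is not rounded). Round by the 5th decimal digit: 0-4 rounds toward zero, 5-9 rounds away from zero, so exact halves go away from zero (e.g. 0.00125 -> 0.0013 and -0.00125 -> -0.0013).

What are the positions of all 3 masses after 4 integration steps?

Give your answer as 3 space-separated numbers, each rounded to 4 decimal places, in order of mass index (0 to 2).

Step 0: x=[2.0000 10.0000 13.0000] v=[0.0000 0.0000 0.0000]
Step 1: x=[5.0000 7.5000 13.5000] v=[6.0000 -5.0000 1.0000]
Step 2: x=[6.7500 6.7500 13.0000] v=[3.5000 -1.5000 -1.0000]
Step 3: x=[5.1250 9.1250 11.3750] v=[-3.2500 4.7500 -3.2500]
Step 4: x=[2.9375 10.6250 10.6250] v=[-4.3750 3.0000 -1.5000]

Answer: 2.9375 10.6250 10.6250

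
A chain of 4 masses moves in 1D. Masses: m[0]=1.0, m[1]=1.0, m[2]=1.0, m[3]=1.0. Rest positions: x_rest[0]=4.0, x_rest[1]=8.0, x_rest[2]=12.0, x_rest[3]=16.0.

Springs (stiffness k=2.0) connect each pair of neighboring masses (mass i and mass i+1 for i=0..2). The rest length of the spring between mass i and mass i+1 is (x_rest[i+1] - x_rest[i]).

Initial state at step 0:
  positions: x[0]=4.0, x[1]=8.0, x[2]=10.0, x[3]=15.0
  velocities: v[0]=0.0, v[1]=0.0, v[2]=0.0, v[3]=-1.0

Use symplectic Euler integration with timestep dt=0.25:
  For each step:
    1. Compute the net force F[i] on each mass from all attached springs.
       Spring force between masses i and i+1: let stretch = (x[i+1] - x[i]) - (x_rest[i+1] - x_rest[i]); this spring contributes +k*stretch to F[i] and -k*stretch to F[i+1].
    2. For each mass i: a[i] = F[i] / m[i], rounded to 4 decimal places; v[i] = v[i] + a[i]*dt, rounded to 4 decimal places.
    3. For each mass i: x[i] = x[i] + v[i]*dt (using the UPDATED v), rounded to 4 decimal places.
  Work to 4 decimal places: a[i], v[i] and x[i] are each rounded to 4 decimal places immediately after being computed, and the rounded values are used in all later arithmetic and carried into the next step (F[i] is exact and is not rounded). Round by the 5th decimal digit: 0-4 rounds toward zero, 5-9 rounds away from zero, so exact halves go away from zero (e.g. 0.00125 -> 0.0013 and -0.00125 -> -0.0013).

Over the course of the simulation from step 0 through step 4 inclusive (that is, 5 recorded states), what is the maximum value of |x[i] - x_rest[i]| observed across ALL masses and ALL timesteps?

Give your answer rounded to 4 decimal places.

Step 0: x=[4.0000 8.0000 10.0000 15.0000] v=[0.0000 0.0000 0.0000 -1.0000]
Step 1: x=[4.0000 7.7500 10.3750 14.6250] v=[0.0000 -1.0000 1.5000 -1.5000]
Step 2: x=[3.9688 7.3594 10.9531 14.2188] v=[-0.1250 -1.5625 2.3125 -1.6250]
Step 3: x=[3.8614 6.9942 11.4902 13.9043] v=[-0.4297 -1.4610 2.1485 -1.2579]
Step 4: x=[3.6456 6.7994 11.7671 13.7881] v=[-0.8633 -0.7794 1.1076 -0.4650]
Max displacement = 2.2119

Answer: 2.2119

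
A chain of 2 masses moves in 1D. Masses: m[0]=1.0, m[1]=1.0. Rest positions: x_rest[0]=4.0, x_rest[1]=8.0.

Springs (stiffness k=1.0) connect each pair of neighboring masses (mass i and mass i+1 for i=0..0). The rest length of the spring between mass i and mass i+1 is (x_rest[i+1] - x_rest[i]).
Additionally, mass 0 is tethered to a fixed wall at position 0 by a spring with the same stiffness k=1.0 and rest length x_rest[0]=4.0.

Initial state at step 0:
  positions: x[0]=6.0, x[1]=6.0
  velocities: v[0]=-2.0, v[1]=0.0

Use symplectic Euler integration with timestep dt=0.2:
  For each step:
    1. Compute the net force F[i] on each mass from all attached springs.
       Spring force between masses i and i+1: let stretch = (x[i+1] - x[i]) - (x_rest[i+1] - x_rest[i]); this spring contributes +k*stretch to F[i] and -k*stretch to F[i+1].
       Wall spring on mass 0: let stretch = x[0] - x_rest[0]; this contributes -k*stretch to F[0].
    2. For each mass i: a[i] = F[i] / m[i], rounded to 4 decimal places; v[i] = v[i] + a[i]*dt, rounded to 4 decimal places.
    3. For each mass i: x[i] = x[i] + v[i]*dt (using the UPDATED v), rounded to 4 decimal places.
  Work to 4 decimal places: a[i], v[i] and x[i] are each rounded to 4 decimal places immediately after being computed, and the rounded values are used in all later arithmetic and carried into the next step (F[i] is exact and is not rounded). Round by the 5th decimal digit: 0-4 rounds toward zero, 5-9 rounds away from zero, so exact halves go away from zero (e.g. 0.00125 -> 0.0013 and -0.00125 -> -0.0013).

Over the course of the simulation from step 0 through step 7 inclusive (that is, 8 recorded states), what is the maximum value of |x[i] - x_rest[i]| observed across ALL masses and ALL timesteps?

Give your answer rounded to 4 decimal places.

Step 0: x=[6.0000 6.0000] v=[-2.0000 0.0000]
Step 1: x=[5.3600 6.1600] v=[-3.2000 0.8000]
Step 2: x=[4.5376 6.4480] v=[-4.1120 1.4400]
Step 3: x=[3.6101 6.8196] v=[-4.6374 1.8579]
Step 4: x=[2.6666 7.2228] v=[-4.7175 2.0160]
Step 5: x=[1.7987 7.6038] v=[-4.3396 1.9048]
Step 6: x=[1.0910 7.9126] v=[-3.5383 1.5438]
Step 7: x=[0.6126 8.1085] v=[-2.3922 0.9795]
Max displacement = 3.3874

Answer: 3.3874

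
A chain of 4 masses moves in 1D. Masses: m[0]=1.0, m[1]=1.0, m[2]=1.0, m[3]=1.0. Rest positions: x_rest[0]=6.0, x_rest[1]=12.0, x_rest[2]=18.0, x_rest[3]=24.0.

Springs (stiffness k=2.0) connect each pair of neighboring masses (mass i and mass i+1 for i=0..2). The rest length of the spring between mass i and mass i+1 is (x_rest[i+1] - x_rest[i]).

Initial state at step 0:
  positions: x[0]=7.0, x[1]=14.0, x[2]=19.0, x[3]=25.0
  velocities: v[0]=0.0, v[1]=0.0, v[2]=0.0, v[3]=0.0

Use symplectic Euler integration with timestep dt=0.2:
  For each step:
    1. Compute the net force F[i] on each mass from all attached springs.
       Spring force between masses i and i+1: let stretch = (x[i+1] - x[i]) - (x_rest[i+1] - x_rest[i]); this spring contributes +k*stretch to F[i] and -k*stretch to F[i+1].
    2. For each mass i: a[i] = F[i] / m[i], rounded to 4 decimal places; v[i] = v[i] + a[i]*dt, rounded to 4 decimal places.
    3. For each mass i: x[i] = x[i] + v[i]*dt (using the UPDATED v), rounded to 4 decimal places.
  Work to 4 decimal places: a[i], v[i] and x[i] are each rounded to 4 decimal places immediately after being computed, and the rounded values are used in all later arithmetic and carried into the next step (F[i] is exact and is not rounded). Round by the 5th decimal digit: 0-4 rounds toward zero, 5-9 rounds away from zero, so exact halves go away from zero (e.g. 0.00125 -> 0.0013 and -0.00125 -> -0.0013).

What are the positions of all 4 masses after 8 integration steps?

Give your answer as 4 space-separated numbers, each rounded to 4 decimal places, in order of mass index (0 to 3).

Step 0: x=[7.0000 14.0000 19.0000 25.0000] v=[0.0000 0.0000 0.0000 0.0000]
Step 1: x=[7.0800 13.8400 19.0800 25.0000] v=[0.4000 -0.8000 0.4000 0.0000]
Step 2: x=[7.2208 13.5584 19.2144 25.0064] v=[0.7040 -1.4080 0.6720 0.0320]
Step 3: x=[7.3886 13.2223 19.3597 25.0294] v=[0.8390 -1.6806 0.7264 0.1152]
Step 4: x=[7.5431 12.9105 19.4676 25.0789] v=[0.7725 -1.5591 0.5393 0.2473]
Step 5: x=[7.6470 12.6939 19.4998 25.1595] v=[0.5195 -1.0832 0.1610 0.4028]
Step 6: x=[7.6747 12.6180 19.4403 25.2673] v=[0.1383 -0.3796 -0.2975 0.5389]
Step 7: x=[7.6178 12.6924 19.3012 25.3889] v=[-0.2844 0.3720 -0.6956 0.6081]
Step 8: x=[7.4869 12.8895 19.1204 25.5035] v=[-0.6546 0.9857 -0.9040 0.5730]

Answer: 7.4869 12.8895 19.1204 25.5035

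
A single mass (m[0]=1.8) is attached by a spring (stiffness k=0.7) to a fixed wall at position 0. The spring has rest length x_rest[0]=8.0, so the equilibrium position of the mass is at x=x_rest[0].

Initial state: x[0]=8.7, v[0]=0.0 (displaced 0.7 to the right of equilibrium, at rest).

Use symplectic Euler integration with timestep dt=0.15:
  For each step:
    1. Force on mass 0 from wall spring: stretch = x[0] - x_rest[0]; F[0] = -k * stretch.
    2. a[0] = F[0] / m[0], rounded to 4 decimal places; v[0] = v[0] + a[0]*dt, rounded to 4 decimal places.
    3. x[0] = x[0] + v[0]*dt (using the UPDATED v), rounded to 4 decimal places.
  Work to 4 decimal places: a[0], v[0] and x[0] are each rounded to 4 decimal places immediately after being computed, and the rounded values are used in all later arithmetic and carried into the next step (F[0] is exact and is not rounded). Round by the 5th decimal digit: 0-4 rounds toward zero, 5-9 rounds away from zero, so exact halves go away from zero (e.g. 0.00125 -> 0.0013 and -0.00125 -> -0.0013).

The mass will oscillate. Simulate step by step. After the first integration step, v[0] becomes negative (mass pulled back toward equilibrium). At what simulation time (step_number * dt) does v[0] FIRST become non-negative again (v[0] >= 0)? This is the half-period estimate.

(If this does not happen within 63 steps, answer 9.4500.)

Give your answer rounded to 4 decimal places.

Answer: 5.1000

Derivation:
Step 0: x=[8.7000] v=[0.0000]
Step 1: x=[8.6939] v=[-0.0408]
Step 2: x=[8.6817] v=[-0.0813]
Step 3: x=[8.6635] v=[-0.1211]
Step 4: x=[8.6395] v=[-0.1598]
Step 5: x=[8.6099] v=[-0.1971]
Step 6: x=[8.5750] v=[-0.2327]
Step 7: x=[8.5351] v=[-0.2662]
Step 8: x=[8.4905] v=[-0.2974]
Step 9: x=[8.4416] v=[-0.3260]
Step 10: x=[8.3888] v=[-0.3518]
Step 11: x=[8.3326] v=[-0.3745]
Step 12: x=[8.2735] v=[-0.3939]
Step 13: x=[8.2120] v=[-0.4099]
Step 14: x=[8.1487] v=[-0.4223]
Step 15: x=[8.0841] v=[-0.4310]
Step 16: x=[8.0187] v=[-0.4359]
Step 17: x=[7.9532] v=[-0.4370]
Step 18: x=[7.8881] v=[-0.4343]
Step 19: x=[7.8239] v=[-0.4278]
Step 20: x=[7.7613] v=[-0.4175]
Step 21: x=[7.7008] v=[-0.4036]
Step 22: x=[7.6429] v=[-0.3861]
Step 23: x=[7.5881] v=[-0.3653]
Step 24: x=[7.5369] v=[-0.3413]
Step 25: x=[7.4898] v=[-0.3143]
Step 26: x=[7.4471] v=[-0.2845]
Step 27: x=[7.4093] v=[-0.2523]
Step 28: x=[7.3766] v=[-0.2178]
Step 29: x=[7.3494] v=[-0.1814]
Step 30: x=[7.3279] v=[-0.1435]
Step 31: x=[7.3123] v=[-0.1043]
Step 32: x=[7.3027] v=[-0.0642]
Step 33: x=[7.2992] v=[-0.0235]
Step 34: x=[7.3018] v=[0.0174]
First v>=0 after going negative at step 34, time=5.1000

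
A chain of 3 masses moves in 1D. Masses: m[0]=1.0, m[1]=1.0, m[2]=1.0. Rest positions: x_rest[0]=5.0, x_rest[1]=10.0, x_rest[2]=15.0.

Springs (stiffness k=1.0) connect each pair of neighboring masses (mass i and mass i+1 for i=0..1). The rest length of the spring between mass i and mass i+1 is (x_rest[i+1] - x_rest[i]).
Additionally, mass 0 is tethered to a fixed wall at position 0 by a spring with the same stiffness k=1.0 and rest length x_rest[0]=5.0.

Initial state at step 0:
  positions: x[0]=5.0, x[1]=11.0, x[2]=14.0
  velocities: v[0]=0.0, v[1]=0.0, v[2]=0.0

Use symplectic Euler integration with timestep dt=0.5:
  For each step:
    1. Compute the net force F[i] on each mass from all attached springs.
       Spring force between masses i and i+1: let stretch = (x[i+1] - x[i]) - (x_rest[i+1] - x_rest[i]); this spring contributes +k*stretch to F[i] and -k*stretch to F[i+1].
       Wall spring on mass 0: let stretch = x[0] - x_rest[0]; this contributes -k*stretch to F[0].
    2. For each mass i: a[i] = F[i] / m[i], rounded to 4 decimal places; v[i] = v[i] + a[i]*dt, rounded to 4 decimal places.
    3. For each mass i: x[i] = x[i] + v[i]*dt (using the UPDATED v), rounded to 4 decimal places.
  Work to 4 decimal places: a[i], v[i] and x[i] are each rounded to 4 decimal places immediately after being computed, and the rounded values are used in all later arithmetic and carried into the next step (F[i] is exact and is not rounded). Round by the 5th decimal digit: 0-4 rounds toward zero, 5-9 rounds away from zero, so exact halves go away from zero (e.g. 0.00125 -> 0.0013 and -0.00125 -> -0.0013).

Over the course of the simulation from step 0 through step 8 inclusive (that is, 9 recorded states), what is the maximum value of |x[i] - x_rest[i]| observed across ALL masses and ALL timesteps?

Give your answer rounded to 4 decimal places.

Answer: 1.1250

Derivation:
Step 0: x=[5.0000 11.0000 14.0000] v=[0.0000 0.0000 0.0000]
Step 1: x=[5.2500 10.2500 14.5000] v=[0.5000 -1.5000 1.0000]
Step 2: x=[5.4375 9.3125 15.1875] v=[0.3750 -1.8750 1.3750]
Step 3: x=[5.2344 8.8750 15.6563] v=[-0.4063 -0.8750 0.9375]
Step 4: x=[4.6328 9.2227 15.6798] v=[-1.2032 0.6954 0.0469]
Step 5: x=[4.0205 10.0372 15.3390] v=[-1.2247 1.6290 -0.6817]
Step 6: x=[3.9072 10.6730 14.9227] v=[-0.2266 1.2716 -0.8326]
Step 7: x=[4.5086 10.6798 14.6940] v=[1.2027 0.0136 -0.4575]
Step 8: x=[5.5256 10.1474 14.7117] v=[2.0340 -1.0649 0.0354]
Max displacement = 1.1250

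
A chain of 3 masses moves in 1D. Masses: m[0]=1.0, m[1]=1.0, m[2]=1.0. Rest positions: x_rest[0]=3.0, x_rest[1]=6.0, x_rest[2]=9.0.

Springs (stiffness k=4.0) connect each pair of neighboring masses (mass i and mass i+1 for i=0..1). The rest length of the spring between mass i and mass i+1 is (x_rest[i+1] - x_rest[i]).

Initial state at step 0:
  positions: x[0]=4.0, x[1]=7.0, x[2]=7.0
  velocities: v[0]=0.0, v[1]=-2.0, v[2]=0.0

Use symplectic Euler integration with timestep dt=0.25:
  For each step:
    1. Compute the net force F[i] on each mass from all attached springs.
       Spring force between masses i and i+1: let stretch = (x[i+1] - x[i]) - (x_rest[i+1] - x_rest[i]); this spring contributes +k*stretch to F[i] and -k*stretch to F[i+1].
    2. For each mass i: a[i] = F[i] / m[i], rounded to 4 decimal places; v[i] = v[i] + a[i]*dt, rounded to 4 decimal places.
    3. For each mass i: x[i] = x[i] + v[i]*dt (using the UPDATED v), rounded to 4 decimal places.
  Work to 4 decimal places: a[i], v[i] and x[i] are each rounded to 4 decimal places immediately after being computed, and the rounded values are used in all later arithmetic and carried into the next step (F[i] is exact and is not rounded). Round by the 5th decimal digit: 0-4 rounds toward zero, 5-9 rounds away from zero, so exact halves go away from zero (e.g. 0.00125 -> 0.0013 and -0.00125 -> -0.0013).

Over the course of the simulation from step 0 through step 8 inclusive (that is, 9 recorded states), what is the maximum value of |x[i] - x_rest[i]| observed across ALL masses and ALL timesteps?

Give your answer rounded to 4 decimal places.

Answer: 3.1985

Derivation:
Step 0: x=[4.0000 7.0000 7.0000] v=[0.0000 -2.0000 0.0000]
Step 1: x=[4.0000 5.7500 7.7500] v=[0.0000 -5.0000 3.0000]
Step 2: x=[3.6875 4.5625 8.7500] v=[-1.2500 -4.7500 4.0000]
Step 3: x=[2.8438 4.2031 9.4531] v=[-3.3750 -1.4375 2.8125]
Step 4: x=[1.5899 4.8164 9.5937] v=[-5.0157 2.4532 0.5625]
Step 5: x=[0.3926 5.8174 9.2900] v=[-4.7892 4.0040 -1.2148]
Step 6: x=[-0.1985 6.3304 8.8682] v=[-2.3644 2.0518 -1.6874]
Step 7: x=[0.0926 5.8456 8.5619] v=[1.1645 -1.9393 -1.2252]
Step 8: x=[1.0720 4.6016 8.3265] v=[3.9175 -4.9760 -0.9415]
Max displacement = 3.1985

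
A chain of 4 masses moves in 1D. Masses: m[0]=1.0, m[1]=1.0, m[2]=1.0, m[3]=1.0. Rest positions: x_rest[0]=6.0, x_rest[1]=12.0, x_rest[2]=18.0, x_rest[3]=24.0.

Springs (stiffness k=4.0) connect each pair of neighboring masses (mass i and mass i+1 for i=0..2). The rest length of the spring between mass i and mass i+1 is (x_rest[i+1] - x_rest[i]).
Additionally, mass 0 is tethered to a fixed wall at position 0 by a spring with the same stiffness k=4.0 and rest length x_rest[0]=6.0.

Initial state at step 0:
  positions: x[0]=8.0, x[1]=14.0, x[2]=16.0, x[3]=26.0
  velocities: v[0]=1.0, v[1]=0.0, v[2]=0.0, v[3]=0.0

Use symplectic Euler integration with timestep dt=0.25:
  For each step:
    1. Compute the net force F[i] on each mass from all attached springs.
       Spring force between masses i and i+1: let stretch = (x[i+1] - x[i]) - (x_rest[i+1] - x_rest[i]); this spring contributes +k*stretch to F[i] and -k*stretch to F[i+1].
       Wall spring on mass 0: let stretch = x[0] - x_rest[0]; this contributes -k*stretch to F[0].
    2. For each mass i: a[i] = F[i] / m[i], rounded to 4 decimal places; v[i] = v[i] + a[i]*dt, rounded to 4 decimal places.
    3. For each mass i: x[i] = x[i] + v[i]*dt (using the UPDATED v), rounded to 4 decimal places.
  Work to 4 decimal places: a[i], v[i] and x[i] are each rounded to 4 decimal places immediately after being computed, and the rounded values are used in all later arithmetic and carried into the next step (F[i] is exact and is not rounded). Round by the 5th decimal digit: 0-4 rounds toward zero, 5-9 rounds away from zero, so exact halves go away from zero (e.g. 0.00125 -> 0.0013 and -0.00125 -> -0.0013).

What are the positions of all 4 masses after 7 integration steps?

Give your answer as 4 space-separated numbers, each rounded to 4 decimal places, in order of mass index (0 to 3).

Step 0: x=[8.0000 14.0000 16.0000 26.0000] v=[1.0000 0.0000 0.0000 0.0000]
Step 1: x=[7.7500 13.0000 18.0000 25.0000] v=[-1.0000 -4.0000 8.0000 -4.0000]
Step 2: x=[6.8750 11.9375 20.5000 23.7500] v=[-3.5000 -4.2500 10.0000 -5.0000]
Step 3: x=[5.5469 11.7500 21.6719 23.1875] v=[-5.3125 -0.7500 4.6875 -2.2500]
Step 4: x=[4.3828 12.4922 20.7422 23.7461] v=[-4.6563 2.9688 -3.7188 2.2344]
Step 5: x=[4.1504 13.2696 18.5010 25.0537] v=[-0.9297 3.1094 -8.9649 5.2305]
Step 6: x=[5.1602 13.0750 16.5901 26.2232] v=[4.0391 -0.7784 -7.6436 4.6778]
Step 7: x=[6.8586 11.7805 16.2087 26.4844] v=[6.7937 -5.1781 -1.5256 1.0447]

Answer: 6.8586 11.7805 16.2087 26.4844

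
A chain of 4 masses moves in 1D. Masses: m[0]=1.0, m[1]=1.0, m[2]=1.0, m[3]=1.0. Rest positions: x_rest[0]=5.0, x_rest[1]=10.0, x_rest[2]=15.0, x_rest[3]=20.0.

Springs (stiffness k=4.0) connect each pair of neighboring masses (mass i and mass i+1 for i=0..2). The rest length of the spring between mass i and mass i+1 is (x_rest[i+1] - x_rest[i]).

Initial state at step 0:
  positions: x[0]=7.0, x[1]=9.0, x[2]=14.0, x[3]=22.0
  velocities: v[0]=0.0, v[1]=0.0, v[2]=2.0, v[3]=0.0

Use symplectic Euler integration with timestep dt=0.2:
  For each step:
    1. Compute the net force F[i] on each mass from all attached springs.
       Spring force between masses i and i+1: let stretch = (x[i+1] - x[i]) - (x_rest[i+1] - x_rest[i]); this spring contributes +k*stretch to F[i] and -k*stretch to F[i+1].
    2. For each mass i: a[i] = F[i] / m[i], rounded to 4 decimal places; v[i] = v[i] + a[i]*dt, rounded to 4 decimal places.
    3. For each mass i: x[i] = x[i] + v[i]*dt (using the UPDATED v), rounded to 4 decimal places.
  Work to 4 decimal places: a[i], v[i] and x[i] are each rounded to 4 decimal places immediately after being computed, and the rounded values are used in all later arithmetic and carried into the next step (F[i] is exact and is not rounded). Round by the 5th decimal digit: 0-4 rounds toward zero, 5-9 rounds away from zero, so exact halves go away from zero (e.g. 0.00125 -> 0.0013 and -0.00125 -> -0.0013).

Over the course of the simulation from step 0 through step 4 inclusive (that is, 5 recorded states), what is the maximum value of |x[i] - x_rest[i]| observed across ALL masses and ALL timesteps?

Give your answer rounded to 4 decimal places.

Answer: 2.4819

Derivation:
Step 0: x=[7.0000 9.0000 14.0000 22.0000] v=[0.0000 0.0000 2.0000 0.0000]
Step 1: x=[6.5200 9.4800 14.8800 21.5200] v=[-2.4000 2.4000 4.4000 -2.4000]
Step 2: x=[5.7136 10.3504 15.9584 20.7776] v=[-4.0320 4.3520 5.3920 -3.7120]
Step 3: x=[4.8491 11.3762 16.9106 20.0641] v=[-4.3226 5.1290 4.7610 -3.5674]
Step 4: x=[4.2289 12.2432 17.4819 19.6461] v=[-3.1009 4.3348 2.8563 -2.0902]
Max displacement = 2.4819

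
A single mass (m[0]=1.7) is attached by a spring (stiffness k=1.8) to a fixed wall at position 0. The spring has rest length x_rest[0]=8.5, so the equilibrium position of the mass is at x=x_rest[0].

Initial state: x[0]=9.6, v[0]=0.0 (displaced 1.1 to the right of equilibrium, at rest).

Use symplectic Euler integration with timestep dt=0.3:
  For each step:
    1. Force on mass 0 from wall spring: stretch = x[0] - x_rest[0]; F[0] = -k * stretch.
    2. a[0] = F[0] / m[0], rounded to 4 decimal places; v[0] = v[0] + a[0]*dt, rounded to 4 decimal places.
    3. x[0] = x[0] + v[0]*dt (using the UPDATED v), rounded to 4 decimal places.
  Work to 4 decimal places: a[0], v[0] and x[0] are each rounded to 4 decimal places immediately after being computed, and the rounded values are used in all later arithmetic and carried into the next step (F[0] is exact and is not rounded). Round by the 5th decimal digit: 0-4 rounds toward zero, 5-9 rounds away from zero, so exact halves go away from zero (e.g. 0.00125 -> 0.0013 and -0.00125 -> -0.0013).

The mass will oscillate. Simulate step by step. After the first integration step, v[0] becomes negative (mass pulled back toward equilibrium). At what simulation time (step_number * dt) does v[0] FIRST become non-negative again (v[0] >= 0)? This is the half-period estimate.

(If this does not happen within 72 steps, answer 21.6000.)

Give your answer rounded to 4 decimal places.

Answer: 3.3000

Derivation:
Step 0: x=[9.6000] v=[0.0000]
Step 1: x=[9.4952] v=[-0.3494]
Step 2: x=[9.2956] v=[-0.6655]
Step 3: x=[9.0201] v=[-0.9182]
Step 4: x=[8.6951] v=[-1.0834]
Step 5: x=[8.3515] v=[-1.1454]
Step 6: x=[8.0220] v=[-1.0982]
Step 7: x=[7.7381] v=[-0.9464]
Step 8: x=[7.5268] v=[-0.7044]
Step 9: x=[7.4082] v=[-0.3953]
Step 10: x=[7.3937] v=[-0.0485]
Step 11: x=[7.4846] v=[0.3029]
First v>=0 after going negative at step 11, time=3.3000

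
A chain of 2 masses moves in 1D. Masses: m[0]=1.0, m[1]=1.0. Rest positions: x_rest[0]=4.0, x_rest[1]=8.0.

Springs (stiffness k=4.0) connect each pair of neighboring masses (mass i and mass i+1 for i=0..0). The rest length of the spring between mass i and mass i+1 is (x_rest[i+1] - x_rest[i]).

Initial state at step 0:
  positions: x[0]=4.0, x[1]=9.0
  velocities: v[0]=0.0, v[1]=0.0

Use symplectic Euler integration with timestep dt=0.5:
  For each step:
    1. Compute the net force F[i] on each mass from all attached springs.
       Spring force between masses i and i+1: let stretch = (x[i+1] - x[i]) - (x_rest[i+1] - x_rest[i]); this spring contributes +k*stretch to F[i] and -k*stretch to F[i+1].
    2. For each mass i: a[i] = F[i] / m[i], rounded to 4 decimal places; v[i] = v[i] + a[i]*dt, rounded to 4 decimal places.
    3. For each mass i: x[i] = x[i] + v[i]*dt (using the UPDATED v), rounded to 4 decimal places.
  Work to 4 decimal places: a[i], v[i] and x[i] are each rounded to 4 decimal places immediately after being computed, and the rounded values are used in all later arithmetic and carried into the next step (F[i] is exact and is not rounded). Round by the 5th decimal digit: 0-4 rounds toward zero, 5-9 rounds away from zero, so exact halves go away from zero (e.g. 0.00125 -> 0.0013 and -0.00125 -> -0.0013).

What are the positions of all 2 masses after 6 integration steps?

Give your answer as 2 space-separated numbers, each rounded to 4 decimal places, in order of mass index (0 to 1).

Answer: 5.0000 8.0000

Derivation:
Step 0: x=[4.0000 9.0000] v=[0.0000 0.0000]
Step 1: x=[5.0000 8.0000] v=[2.0000 -2.0000]
Step 2: x=[5.0000 8.0000] v=[0.0000 0.0000]
Step 3: x=[4.0000 9.0000] v=[-2.0000 2.0000]
Step 4: x=[4.0000 9.0000] v=[0.0000 0.0000]
Step 5: x=[5.0000 8.0000] v=[2.0000 -2.0000]
Step 6: x=[5.0000 8.0000] v=[0.0000 0.0000]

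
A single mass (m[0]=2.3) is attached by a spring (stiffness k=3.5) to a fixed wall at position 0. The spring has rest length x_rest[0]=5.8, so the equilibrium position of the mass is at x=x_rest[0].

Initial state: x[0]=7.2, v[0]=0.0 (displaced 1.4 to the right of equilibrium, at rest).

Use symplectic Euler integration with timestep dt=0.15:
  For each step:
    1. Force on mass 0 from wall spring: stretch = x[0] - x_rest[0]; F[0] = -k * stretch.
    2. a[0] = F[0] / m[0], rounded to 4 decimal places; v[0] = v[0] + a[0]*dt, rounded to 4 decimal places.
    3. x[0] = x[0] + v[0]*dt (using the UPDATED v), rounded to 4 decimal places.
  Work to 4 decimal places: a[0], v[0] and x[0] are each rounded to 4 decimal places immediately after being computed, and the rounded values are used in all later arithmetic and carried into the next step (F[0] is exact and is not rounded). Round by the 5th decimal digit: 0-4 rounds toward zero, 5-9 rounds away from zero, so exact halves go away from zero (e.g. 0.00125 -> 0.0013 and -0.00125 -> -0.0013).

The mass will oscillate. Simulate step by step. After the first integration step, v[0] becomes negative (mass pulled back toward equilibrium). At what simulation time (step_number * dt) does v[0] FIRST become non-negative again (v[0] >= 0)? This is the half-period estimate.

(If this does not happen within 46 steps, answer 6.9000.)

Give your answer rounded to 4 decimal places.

Answer: 2.5500

Derivation:
Step 0: x=[7.2000] v=[0.0000]
Step 1: x=[7.1521] v=[-0.3196]
Step 2: x=[7.0579] v=[-0.6282]
Step 3: x=[6.9206] v=[-0.9153]
Step 4: x=[6.7449] v=[-1.1711]
Step 5: x=[6.5369] v=[-1.3868]
Step 6: x=[6.3037] v=[-1.5550]
Step 7: x=[6.0532] v=[-1.6700]
Step 8: x=[5.7940] v=[-1.7278]
Step 9: x=[5.5350] v=[-1.7264]
Step 10: x=[5.2851] v=[-1.6659]
Step 11: x=[5.0528] v=[-1.5484]
Step 12: x=[4.8461] v=[-1.3779]
Step 13: x=[4.6721] v=[-1.1602]
Step 14: x=[4.5367] v=[-0.9027]
Step 15: x=[4.4446] v=[-0.6143]
Step 16: x=[4.3989] v=[-0.3049]
Step 17: x=[4.4011] v=[0.0149]
First v>=0 after going negative at step 17, time=2.5500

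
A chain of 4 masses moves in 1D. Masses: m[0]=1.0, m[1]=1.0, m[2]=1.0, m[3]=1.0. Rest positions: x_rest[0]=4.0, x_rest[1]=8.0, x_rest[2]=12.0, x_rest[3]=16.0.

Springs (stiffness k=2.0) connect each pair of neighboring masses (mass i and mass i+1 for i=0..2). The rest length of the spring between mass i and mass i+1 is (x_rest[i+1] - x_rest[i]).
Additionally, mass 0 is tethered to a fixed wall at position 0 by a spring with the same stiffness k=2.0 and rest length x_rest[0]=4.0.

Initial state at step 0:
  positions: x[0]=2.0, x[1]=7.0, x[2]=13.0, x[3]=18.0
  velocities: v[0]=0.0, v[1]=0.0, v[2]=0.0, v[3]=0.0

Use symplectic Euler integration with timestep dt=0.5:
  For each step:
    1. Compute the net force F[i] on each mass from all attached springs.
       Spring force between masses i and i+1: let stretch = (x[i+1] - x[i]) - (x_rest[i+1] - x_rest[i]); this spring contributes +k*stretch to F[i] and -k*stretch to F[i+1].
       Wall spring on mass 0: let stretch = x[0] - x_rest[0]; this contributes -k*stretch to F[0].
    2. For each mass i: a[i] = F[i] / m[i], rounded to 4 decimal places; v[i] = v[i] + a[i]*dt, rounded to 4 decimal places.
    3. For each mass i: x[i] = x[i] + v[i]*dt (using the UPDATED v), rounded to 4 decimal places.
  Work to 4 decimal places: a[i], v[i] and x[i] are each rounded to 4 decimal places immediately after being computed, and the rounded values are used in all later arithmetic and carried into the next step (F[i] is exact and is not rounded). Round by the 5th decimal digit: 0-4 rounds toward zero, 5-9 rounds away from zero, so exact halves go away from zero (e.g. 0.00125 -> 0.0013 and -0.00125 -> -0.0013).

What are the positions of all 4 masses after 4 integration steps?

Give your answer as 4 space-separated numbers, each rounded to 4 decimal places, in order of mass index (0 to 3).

Answer: 5.5625 10.1250 12.4375 14.3750

Derivation:
Step 0: x=[2.0000 7.0000 13.0000 18.0000] v=[0.0000 0.0000 0.0000 0.0000]
Step 1: x=[3.5000 7.5000 12.5000 17.5000] v=[3.0000 1.0000 -1.0000 -1.0000]
Step 2: x=[5.2500 8.5000 12.0000 16.5000] v=[3.5000 2.0000 -1.0000 -2.0000]
Step 3: x=[6.0000 9.6250 12.0000 15.2500] v=[1.5000 2.2500 0.0000 -2.5000]
Step 4: x=[5.5625 10.1250 12.4375 14.3750] v=[-0.8750 1.0000 0.8750 -1.7500]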